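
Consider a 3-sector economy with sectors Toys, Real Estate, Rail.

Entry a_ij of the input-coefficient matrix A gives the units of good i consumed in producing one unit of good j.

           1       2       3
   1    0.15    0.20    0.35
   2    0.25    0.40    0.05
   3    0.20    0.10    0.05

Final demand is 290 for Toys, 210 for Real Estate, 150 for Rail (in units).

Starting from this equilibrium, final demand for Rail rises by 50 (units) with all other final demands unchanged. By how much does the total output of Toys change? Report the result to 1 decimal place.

I − A =
  [   0.85    -0.20    -0.35]
  [  -0.25     0.60    -0.05]
  [  -0.20    -0.10     0.95]
Cofactors of I−A, C_ij = (−1)^(i+j)·(minor ij) (rows/columns in the sector order above):
  C_11 = (0.60)(0.95) − (-0.05)(-0.10) = 0.5650
  C_12 = −[(-0.25)(0.95) − (-0.05)(-0.20)] = 0.2475
  C_13 = (-0.25)(-0.10) − (0.60)(-0.20) = 0.1450
  C_21 = −[(-0.20)(0.95) − (-0.35)(-0.10)] = 0.2250
  C_22 = (0.85)(0.95) − (-0.35)(-0.20) = 0.7375
  C_23 = −[(0.85)(-0.10) − (-0.20)(-0.20)] = 0.1250
  C_31 = (-0.20)(-0.05) − (-0.35)(0.60) = 0.2200
  C_32 = −[(0.85)(-0.05) − (-0.35)(-0.25)] = 0.1300
  C_33 = (0.85)(0.60) − (-0.20)(-0.25) = 0.4600
det(I−A) = Σ_j (I−A)_1j·C_1j = (0.85)(0.5650) + (-0.20)(0.2475) + (-0.35)(0.1450) = 0.3800
adj(I−A) = Cᵀ =
  [ 0.5650   0.2250   0.2200]
  [ 0.2475   0.7375   0.1300]
  [ 0.1450   0.1250   0.4600]
(I − A)⁻¹ = adj(I−A) / det(I−A) ≈
  [   1.4868     0.5921     0.5789]
  [   0.6513     1.9408     0.3421]
  [   0.3816     0.3289     1.2105]
Δx = (I − A)⁻¹ Δd with Δd having +50 in the Rail component and 0 elsewhere.
So Δx_1 = L_13 · (+50), where L_13 = adj(I−A)_13 / det(I−A) = 0.2200 / 0.3800.
Δx_1 = 0.2200 × (+50) / 0.3800 = 11.00 / 0.3800 ≈ 28.9.

Δx_1 = 28.9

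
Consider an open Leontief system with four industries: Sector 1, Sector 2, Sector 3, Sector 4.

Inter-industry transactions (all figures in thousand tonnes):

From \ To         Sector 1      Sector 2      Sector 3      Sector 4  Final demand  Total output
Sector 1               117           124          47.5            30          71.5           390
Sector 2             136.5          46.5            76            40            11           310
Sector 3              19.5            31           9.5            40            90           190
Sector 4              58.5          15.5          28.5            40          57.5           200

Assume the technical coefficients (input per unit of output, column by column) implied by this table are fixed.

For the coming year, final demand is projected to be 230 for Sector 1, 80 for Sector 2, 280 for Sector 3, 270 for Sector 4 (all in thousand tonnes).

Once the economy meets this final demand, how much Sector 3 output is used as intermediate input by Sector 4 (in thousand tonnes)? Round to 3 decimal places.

Technical coefficients a_ij = z_ij / X_j:
  a_11 = 117/390 = 0.30, a_21 = 136.5/390 = 0.35, a_31 = 19.5/390 = 0.05, a_41 = 58.5/390 = 0.15
  a_12 = 124/310 = 0.40, a_22 = 46.5/310 = 0.15, a_32 = 31/310 = 0.10, a_42 = 15.5/310 = 0.05
  a_13 = 47.5/190 = 0.25, a_23 = 76/190 = 0.40, a_33 = 9.5/190 = 0.05, a_43 = 28.5/190 = 0.15
  a_14 = 30/200 = 0.15, a_24 = 40/200 = 0.20, a_34 = 40/200 = 0.20, a_44 = 40/200 = 0.20
I − A =
  [   0.70    -0.40    -0.25    -0.15]
  [  -0.35     0.85    -0.40    -0.20]
  [  -0.05    -0.10     0.95    -0.20]
  [  -0.15    -0.05    -0.15     0.80]
Compute the cofactors C_ij = (−1)^(i+j)·(3×3 minor ij) of I−A; the adjugate is their transpose:
adj(I−A) = Cᵀ =
  [ 0.572000   0.323875   0.329625   0.270625]
  [ 0.313500   0.471000   0.321375   0.256875]
  [ 0.093500   0.089125   0.323250   0.120625]
  [ 0.144375   0.106875   0.142500   0.376875]
det(I−A) = Σ_j (I−A)_1j·C_1j = (0.70)(0.572000) + (-0.40)(0.313500) + (-0.25)(0.093500) + (-0.15)(0.144375) = 0.22996875
(I − A)⁻¹ = adj(I−A) / det(I−A) ≈
  [   2.4873     1.4083     1.4333     1.1768]
  [   1.3632     2.0481     1.3975     1.1170]
  [   0.4066     0.3876     1.4056     0.5245]
  [   0.6278     0.4647     0.6196     1.6388]
First solve x = (I − A)⁻¹ d = adj(I−A)·d / det(I−A); in particular x_4 = (0.144375·230 + 0.106875·80 + 0.142500·280 + 0.376875·270) / 0.22996875 = 183.4125 / 0.22996875 ≈ 797.55402.
Intermediate flow from 3 to 4: z_34 = a_34 · x_4 = 0.20 × 183.4125 / 0.22996875 = 36.6825 / 0.22996875 ≈ 159.511.

z_34 = 159.511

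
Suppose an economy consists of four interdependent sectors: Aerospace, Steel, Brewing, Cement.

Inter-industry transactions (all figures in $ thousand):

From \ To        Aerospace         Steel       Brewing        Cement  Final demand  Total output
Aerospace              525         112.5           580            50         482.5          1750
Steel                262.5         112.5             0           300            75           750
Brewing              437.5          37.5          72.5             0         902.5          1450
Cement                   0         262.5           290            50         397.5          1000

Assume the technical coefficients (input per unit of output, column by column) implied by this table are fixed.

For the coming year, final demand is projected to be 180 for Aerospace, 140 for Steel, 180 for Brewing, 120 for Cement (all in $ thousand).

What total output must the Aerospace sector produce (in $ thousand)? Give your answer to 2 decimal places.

x_1 = 570.37

Technical coefficients a_ij = z_ij / X_j:
  a_11 = 525/1750 = 0.30, a_21 = 262.5/1750 = 0.15, a_31 = 437.5/1750 = 0.25, a_41 = 0/1750 = 0.00
  a_12 = 112.5/750 = 0.15, a_22 = 112.5/750 = 0.15, a_32 = 37.5/750 = 0.05, a_42 = 262.5/750 = 0.35
  a_13 = 580/1450 = 0.40, a_23 = 0/1450 = 0.00, a_33 = 72.5/1450 = 0.05, a_43 = 290/1450 = 0.20
  a_14 = 50/1000 = 0.05, a_24 = 300/1000 = 0.30, a_34 = 0/1000 = 0.00, a_44 = 50/1000 = 0.05
I − A =
  [   0.70    -0.15    -0.40    -0.05]
  [  -0.15     0.85     0.00    -0.30]
  [  -0.25    -0.05     0.95     0.00]
  [   0.00    -0.35    -0.20     0.95]
Compute the cofactors C_ij = (−1)^(i+j)·(3×3 minor ij) of I−A; the adjugate is their transpose:
adj(I−A) = Cᵀ =
  [ 0.664375   0.171500   0.298500   0.089125]
  [ 0.150375   0.534250   0.100500   0.176625]
  [ 0.182750   0.073250   0.467750   0.032750]
  [ 0.093875   0.212250   0.135500   0.455875]
det(I−A) = Σ_j (I−A)_1j·C_1j = (0.70)(0.664375) + (-0.15)(0.150375) + (-0.40)(0.182750) + (-0.05)(0.093875) = 0.3647125
(I − A)⁻¹ = adj(I−A) / det(I−A) ≈
  [   1.8216     0.4702     0.8185     0.2444]
  [   0.4123     1.4649     0.2756     0.4843]
  [   0.5011     0.2008     1.2825     0.0898]
  [   0.2574     0.5820     0.3715     1.2500]
x = (I − A)⁻¹ d = adj(I−A)·d / det(I−A), with det(I−A) = 0.3647125:
  x_1 = (0.664375·180 + 0.171500·140 + 0.298500·180 + 0.089125·120) / 0.3647125 = 208.0225 / 0.3647125 ≈ 570.37
  x_2 = (0.150375·180 + 0.534250·140 + 0.100500·180 + 0.176625·120) / 0.3647125 = 141.1475 / 0.3647125 ≈ 387.01
  x_3 = (0.182750·180 + 0.073250·140 + 0.467750·180 + 0.032750·120) / 0.3647125 = 131.275 / 0.3647125 ≈ 359.94
  x_4 = (0.093875·180 + 0.212250·140 + 0.135500·180 + 0.455875·120) / 0.3647125 = 125.7075 / 0.3647125 ≈ 344.68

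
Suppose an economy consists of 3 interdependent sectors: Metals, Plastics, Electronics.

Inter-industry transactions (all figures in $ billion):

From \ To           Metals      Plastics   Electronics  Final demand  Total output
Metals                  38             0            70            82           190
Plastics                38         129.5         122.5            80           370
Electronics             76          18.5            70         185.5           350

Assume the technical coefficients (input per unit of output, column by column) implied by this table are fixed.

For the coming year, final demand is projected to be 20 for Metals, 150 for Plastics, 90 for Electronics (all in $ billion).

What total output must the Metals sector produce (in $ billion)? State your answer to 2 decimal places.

x_M = 66.81

Technical coefficients a_ij = z_ij / X_j:
  a_MM = 38/190 = 0.20, a_PM = 38/190 = 0.20, a_EM = 76/190 = 0.40
  a_MP = 0/370 = 0.00, a_PP = 129.5/370 = 0.35, a_EP = 18.5/370 = 0.05
  a_ME = 70/350 = 0.20, a_PE = 122.5/350 = 0.35, a_EE = 70/350 = 0.20
I − A =
  [   0.80     0.00    -0.20]
  [  -0.20     0.65    -0.35]
  [  -0.40    -0.05     0.80]
Cofactors of I−A, C_ij = (−1)^(i+j)·(minor ij) (rows/columns in the sector order above):
  C_11 = (0.65)(0.80) − (-0.35)(-0.05) = 0.5025
  C_12 = −[(-0.20)(0.80) − (-0.35)(-0.40)] = 0.3000
  C_13 = (-0.20)(-0.05) − (0.65)(-0.40) = 0.2700
  C_21 = −[(0.00)(0.80) − (-0.20)(-0.05)] = 0.0100
  C_22 = (0.80)(0.80) − (-0.20)(-0.40) = 0.5600
  C_23 = −[(0.80)(-0.05) − (0.00)(-0.40)] = 0.0400
  C_31 = (0.00)(-0.35) − (-0.20)(0.65) = 0.1300
  C_32 = −[(0.80)(-0.35) − (-0.20)(-0.20)] = 0.3200
  C_33 = (0.80)(0.65) − (0.00)(-0.20) = 0.5200
det(I−A) = Σ_j (I−A)_1j·C_1j = (0.80)(0.5025) + (0.00)(0.3000) + (-0.20)(0.2700) = 0.3480
adj(I−A) = Cᵀ =
  [ 0.5025   0.0100   0.1300]
  [ 0.3000   0.5600   0.3200]
  [ 0.2700   0.0400   0.5200]
(I − A)⁻¹ = adj(I−A) / det(I−A) ≈
  [   1.4440     0.0287     0.3736]
  [   0.8621     1.6092     0.9195]
  [   0.7759     0.1149     1.4943]
x = (I − A)⁻¹ d = adj(I−A)·d / det(I−A), with det(I−A) = 0.3480:
  x_M = (0.5025·20 + 0.0100·150 + 0.1300·90) / 0.3480 = 23.25 / 0.3480 ≈ 66.81
  x_P = (0.3000·20 + 0.5600·150 + 0.3200·90) / 0.3480 = 118.80 / 0.3480 ≈ 341.38
  x_E = (0.2700·20 + 0.0400·150 + 0.5200·90) / 0.3480 = 58.20 / 0.3480 ≈ 167.24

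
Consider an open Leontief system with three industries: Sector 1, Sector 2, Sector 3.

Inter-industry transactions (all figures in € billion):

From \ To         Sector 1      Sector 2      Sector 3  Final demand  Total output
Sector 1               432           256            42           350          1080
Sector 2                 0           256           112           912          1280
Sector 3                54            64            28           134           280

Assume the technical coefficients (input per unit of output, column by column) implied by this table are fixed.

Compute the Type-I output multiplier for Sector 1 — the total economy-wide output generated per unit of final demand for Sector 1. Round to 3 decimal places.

Technical coefficients a_ij = z_ij / X_j:
  a_11 = 432/1080 = 0.40, a_21 = 0/1080 = 0.00, a_31 = 54/1080 = 0.05
  a_12 = 256/1280 = 0.20, a_22 = 256/1280 = 0.20, a_32 = 64/1280 = 0.05
  a_13 = 42/280 = 0.15, a_23 = 112/280 = 0.40, a_33 = 28/280 = 0.10
I − A =
  [   0.60    -0.20    -0.15]
  [   0.00     0.80    -0.40]
  [  -0.05    -0.05     0.90]
Cofactors of I−A, C_ij = (−1)^(i+j)·(minor ij) (rows/columns in the sector order above):
  C_11 = (0.80)(0.90) − (-0.40)(-0.05) = 0.7000
  C_12 = −[(0.00)(0.90) − (-0.40)(-0.05)] = 0.0200
  C_13 = (0.00)(-0.05) − (0.80)(-0.05) = 0.0400
  C_21 = −[(-0.20)(0.90) − (-0.15)(-0.05)] = 0.1875
  C_22 = (0.60)(0.90) − (-0.15)(-0.05) = 0.5325
  C_23 = −[(0.60)(-0.05) − (-0.20)(-0.05)] = 0.0400
  C_31 = (-0.20)(-0.40) − (-0.15)(0.80) = 0.2000
  C_32 = −[(0.60)(-0.40) − (-0.15)(0.00)] = 0.2400
  C_33 = (0.60)(0.80) − (-0.20)(0.00) = 0.4800
det(I−A) = Σ_j (I−A)_1j·C_1j = (0.60)(0.7000) + (-0.20)(0.0200) + (-0.15)(0.0400) = 0.4100
adj(I−A) = Cᵀ =
  [ 0.7000   0.1875   0.2000]
  [ 0.0200   0.5325   0.2400]
  [ 0.0400   0.0400   0.4800]
(I − A)⁻¹ = adj(I−A) / det(I−A) ≈
  [   1.7073     0.4573     0.4878]
  [   0.0488     1.2988     0.5854]
  [   0.0976     0.0976     1.1707]
The output multiplier for sector j is the column-j sum of the Leontief inverse (I − A)⁻¹ = adj(I−A) / det(I−A).
Column 1 of adj(I−A): (0.7000, 0.0200, 0.0400); det(I−A) = 0.4100.
m_1 = (0.7000 + 0.0200 + 0.0400) / 0.4100 = 0.76 / 0.4100 ≈ 1.854.

m_1 = 1.854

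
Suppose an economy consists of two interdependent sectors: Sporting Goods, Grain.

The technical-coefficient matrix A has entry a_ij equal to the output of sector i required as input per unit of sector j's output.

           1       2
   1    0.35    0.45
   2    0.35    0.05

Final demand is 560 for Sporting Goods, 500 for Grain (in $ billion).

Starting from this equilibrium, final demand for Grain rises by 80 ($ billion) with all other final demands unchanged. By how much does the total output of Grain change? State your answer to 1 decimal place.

Δx_2 = 113.0

I − A =
  [   0.65    -0.45]
  [  -0.35     0.95]
det(I−A) = (0.65)(0.95) − (-0.45)(-0.35) = 0.4600
adj(I−A) = [[0.95, 0.45], [0.35, 0.65]]
(I − A)⁻¹ = adj(I−A) / det(I−A) ≈
  [   2.0652     0.9783]
  [   0.7609     1.4130]
Δx = (I − A)⁻¹ Δd with Δd having +80 in the Grain component and 0 elsewhere.
So Δx_2 = L_22 · (+80), where L_22 = adj(I−A)_22 / det(I−A) = 0.65 / 0.4600.
Δx_2 = 0.65 × (+80) / 0.4600 = 52.00 / 0.4600 ≈ 113.0.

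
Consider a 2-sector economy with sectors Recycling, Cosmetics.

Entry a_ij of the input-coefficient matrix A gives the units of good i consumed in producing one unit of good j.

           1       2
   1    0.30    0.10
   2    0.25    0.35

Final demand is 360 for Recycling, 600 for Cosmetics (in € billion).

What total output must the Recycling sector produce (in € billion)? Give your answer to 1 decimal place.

I − A =
  [   0.70    -0.10]
  [  -0.25     0.65]
det(I−A) = (0.70)(0.65) − (-0.10)(-0.25) = 0.4300
adj(I−A) = [[0.65, 0.10], [0.25, 0.70]]
(I − A)⁻¹ = adj(I−A) / det(I−A) ≈
  [   1.5116     0.2326]
  [   0.5814     1.6279]
x = (I − A)⁻¹ d = adj(I−A)·d / det(I−A), with det(I−A) = 0.4300:
  x_1 = (0.65·360 + 0.10·600) / 0.4300 = 294.00 / 0.4300 ≈ 683.7
  x_2 = (0.25·360 + 0.70·600) / 0.4300 = 510.00 / 0.4300 ≈ 1186.0

x_1 = 683.7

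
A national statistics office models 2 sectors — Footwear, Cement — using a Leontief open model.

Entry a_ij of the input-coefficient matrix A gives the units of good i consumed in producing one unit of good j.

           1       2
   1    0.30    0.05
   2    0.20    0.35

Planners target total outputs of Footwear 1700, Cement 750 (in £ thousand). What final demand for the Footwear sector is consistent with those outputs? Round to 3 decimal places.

I − A =
  [   0.70    -0.05]
  [  -0.20     0.65]
d = (I − A) x:
  d_1 = (+0.70)·1700 + (-0.05)·750 = 1152.500
  d_2 = (-0.20)·1700 + (+0.65)·750 = 147.500

d_1 = 1152.500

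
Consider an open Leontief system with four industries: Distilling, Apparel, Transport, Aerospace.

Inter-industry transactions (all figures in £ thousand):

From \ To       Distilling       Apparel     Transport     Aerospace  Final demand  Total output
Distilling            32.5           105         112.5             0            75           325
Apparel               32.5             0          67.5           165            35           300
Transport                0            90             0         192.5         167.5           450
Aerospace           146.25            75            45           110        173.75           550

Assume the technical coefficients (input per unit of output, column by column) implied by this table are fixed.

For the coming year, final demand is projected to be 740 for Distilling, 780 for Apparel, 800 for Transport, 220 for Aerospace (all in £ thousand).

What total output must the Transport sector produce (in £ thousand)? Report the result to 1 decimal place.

x_3 = 2309.0

Technical coefficients a_ij = z_ij / X_j:
  a_11 = 32.5/325 = 0.10, a_21 = 32.5/325 = 0.10, a_31 = 0/325 = 0.00, a_41 = 146.25/325 = 0.45
  a_12 = 105/300 = 0.35, a_22 = 0/300 = 0.00, a_32 = 90/300 = 0.30, a_42 = 75/300 = 0.25
  a_13 = 112.5/450 = 0.25, a_23 = 67.5/450 = 0.15, a_33 = 0/450 = 0.00, a_43 = 45/450 = 0.10
  a_14 = 0/550 = 0.00, a_24 = 165/550 = 0.30, a_34 = 192.5/550 = 0.35, a_44 = 110/550 = 0.20
I − A =
  [   0.90    -0.35    -0.25     0.00]
  [  -0.10     1.00    -0.15    -0.30]
  [   0.00    -0.30     1.00    -0.35]
  [  -0.45    -0.25    -0.10     0.80]
Compute the cofactors C_ij = (−1)^(i+j)·(3×3 minor ij) of I−A; the adjugate is their transpose:
adj(I−A) = Cᵀ =
  [ 0.631875   0.349625   0.233750   0.233375]
  [ 0.235125   0.649125   0.188750   0.326000]
  [ 0.230750   0.349875   0.577250   0.383750]
  [ 0.457750   0.443250   0.262625   0.817000]
det(I−A) = Σ_j (I−A)_1j·C_1j = (0.90)(0.631875) + (-0.35)(0.235125) + (-0.25)(0.230750) + (0.00)(0.457750) = 0.42870625
(I − A)⁻¹ = adj(I−A) / det(I−A) ≈
  [   1.4739     0.8155     0.5452     0.5444]
  [   0.5485     1.5141     0.4403     0.7604]
  [   0.5382     0.8161     1.3465     0.8951]
  [   1.0677     1.0339     0.6126     1.9057]
x = (I − A)⁻¹ d = adj(I−A)·d / det(I−A), with det(I−A) = 0.42870625:
  x_1 = (0.631875·740 + 0.349625·780 + 0.233750·800 + 0.233375·220) / 0.42870625 = 978.6375 / 0.42870625 ≈ 2282.8
  x_2 = (0.235125·740 + 0.649125·780 + 0.188750·800 + 0.326000·220) / 0.42870625 = 903.03 / 0.42870625 ≈ 2106.4
  x_3 = (0.230750·740 + 0.349875·780 + 0.577250·800 + 0.383750·220) / 0.42870625 = 989.8825 / 0.42870625 ≈ 2309.0
  x_4 = (0.457750·740 + 0.443250·780 + 0.262625·800 + 0.817000·220) / 0.42870625 = 1074.31 / 0.42870625 ≈ 2505.9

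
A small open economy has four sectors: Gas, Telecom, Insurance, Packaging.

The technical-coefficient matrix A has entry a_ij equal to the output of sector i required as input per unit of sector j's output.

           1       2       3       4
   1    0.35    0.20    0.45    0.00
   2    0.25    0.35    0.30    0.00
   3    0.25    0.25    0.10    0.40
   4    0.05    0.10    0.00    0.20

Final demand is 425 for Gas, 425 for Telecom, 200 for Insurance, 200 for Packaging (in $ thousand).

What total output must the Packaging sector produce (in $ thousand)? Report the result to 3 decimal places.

I − A =
  [   0.65    -0.20    -0.45     0.00]
  [  -0.25     0.65    -0.30     0.00]
  [  -0.25    -0.25     0.90    -0.40]
  [  -0.05    -0.10     0.00     0.80]
Compute the cofactors C_ij = (−1)^(i+j)·(3×3 minor ij) of I−A; the adjugate is their transpose:
adj(I−A) = Cᵀ =
  [ 0.396000   0.252000   0.282000   0.141000]
  [ 0.246000   0.369000   0.246000   0.123000]
  [ 0.203000   0.200000   0.298000   0.149000]
  [ 0.055500   0.061875   0.048375   0.170250]
det(I−A) = Σ_j (I−A)_1j·C_1j = (0.65)(0.396000) + (-0.20)(0.246000) + (-0.45)(0.203000) + (0.00)(0.055500) = 0.11685
(I − A)⁻¹ = adj(I−A) / det(I−A) ≈
  [   3.3890     2.1566     2.4134     1.2067]
  [   2.1053     3.1579     2.1053     1.0526]
  [   1.7373     1.7116     2.5503     1.2751]
  [   0.4750     0.5295     0.4140     1.4570]
x = (I − A)⁻¹ d = adj(I−A)·d / det(I−A), with det(I−A) = 0.11685:
  x_1 = (0.396000·425 + 0.252000·425 + 0.282000·200 + 0.141000·200) / 0.11685 = 360.00 / 0.11685 ≈ 3080.873
  x_2 = (0.246000·425 + 0.369000·425 + 0.246000·200 + 0.123000·200) / 0.11685 = 335.175 / 0.11685 ≈ 2868.421
  x_3 = (0.203000·425 + 0.200000·425 + 0.298000·200 + 0.149000·200) / 0.11685 = 260.675 / 0.11685 ≈ 2230.852
  x_4 = (0.055500·425 + 0.061875·425 + 0.048375·200 + 0.170250·200) / 0.11685 = 93.609375 / 0.11685 ≈ 801.107

x_4 = 801.107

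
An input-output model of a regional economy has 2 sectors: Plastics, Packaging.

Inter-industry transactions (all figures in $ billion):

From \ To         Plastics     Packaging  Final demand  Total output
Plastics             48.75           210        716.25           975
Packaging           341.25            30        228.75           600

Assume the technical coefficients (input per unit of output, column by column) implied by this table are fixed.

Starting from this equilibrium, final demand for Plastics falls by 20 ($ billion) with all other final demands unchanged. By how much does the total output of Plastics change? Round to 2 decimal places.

Technical coefficients a_ij = z_ij / X_j:
  a_11 = 48.75/975 = 0.05, a_21 = 341.25/975 = 0.35
  a_12 = 210/600 = 0.35, a_22 = 30/600 = 0.05
I − A =
  [   0.95    -0.35]
  [  -0.35     0.95]
det(I−A) = (0.95)(0.95) − (-0.35)(-0.35) = 0.7800
adj(I−A) = [[0.95, 0.35], [0.35, 0.95]]
(I − A)⁻¹ = adj(I−A) / det(I−A) ≈
  [   1.2179     0.4487]
  [   0.4487     1.2179]
Δx = (I − A)⁻¹ Δd with Δd having -20 in the Plastics component and 0 elsewhere.
So Δx_1 = L_11 · (-20), where L_11 = adj(I−A)_11 / det(I−A) = 0.95 / 0.7800.
Δx_1 = 0.95 × (-20) / 0.7800 = -19.00 / 0.7800 ≈ -24.36.

Δx_1 = -24.36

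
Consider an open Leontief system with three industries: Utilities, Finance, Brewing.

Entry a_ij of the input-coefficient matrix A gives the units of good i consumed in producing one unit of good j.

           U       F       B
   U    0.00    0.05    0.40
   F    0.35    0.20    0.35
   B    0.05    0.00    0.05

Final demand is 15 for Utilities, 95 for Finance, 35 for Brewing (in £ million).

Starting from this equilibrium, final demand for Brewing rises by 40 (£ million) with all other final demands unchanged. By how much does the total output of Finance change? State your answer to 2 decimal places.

I − A =
  [   1.00    -0.05    -0.40]
  [  -0.35     0.80    -0.35]
  [  -0.05     0.00     0.95]
Cofactors of I−A, C_ij = (−1)^(i+j)·(minor ij) (rows/columns in the sector order above):
  C_11 = (0.80)(0.95) − (-0.35)(0.00) = 0.7600
  C_12 = −[(-0.35)(0.95) − (-0.35)(-0.05)] = 0.3500
  C_13 = (-0.35)(0.00) − (0.80)(-0.05) = 0.0400
  C_21 = −[(-0.05)(0.95) − (-0.40)(0.00)] = 0.0475
  C_22 = (1.00)(0.95) − (-0.40)(-0.05) = 0.9300
  C_23 = −[(1.00)(0.00) − (-0.05)(-0.05)] = 0.0025
  C_31 = (-0.05)(-0.35) − (-0.40)(0.80) = 0.3375
  C_32 = −[(1.00)(-0.35) − (-0.40)(-0.35)] = 0.4900
  C_33 = (1.00)(0.80) − (-0.05)(-0.35) = 0.7825
det(I−A) = Σ_j (I−A)_1j·C_1j = (1.00)(0.7600) + (-0.05)(0.3500) + (-0.40)(0.0400) = 0.7265
adj(I−A) = Cᵀ =
  [ 0.7600   0.0475   0.3375]
  [ 0.3500   0.9300   0.4900]
  [ 0.0400   0.0025   0.7825]
(I − A)⁻¹ = adj(I−A) / det(I−A) ≈
  [   1.0461     0.0654     0.4646]
  [   0.4818     1.2801     0.6745]
  [   0.0551     0.0034     1.0771]
Δx = (I − A)⁻¹ Δd with Δd having +40 in the Brewing component and 0 elsewhere.
So Δx_F = L_FB · (+40), where L_FB = adj(I−A)_FB / det(I−A) = 0.4900 / 0.7265.
Δx_F = 0.4900 × (+40) / 0.7265 = 19.60 / 0.7265 ≈ 26.98.

Δx_F = 26.98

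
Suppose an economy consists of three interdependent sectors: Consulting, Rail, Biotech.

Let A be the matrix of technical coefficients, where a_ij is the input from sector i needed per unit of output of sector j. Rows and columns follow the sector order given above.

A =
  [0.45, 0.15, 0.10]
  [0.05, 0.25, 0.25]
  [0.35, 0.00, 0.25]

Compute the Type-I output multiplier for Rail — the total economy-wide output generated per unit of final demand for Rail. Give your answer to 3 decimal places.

I − A =
  [   0.55    -0.15    -0.10]
  [  -0.05     0.75    -0.25]
  [  -0.35     0.00     0.75]
Cofactors of I−A, C_ij = (−1)^(i+j)·(minor ij) (rows/columns in the sector order above):
  C_11 = (0.75)(0.75) − (-0.25)(0.00) = 0.5625
  C_12 = −[(-0.05)(0.75) − (-0.25)(-0.35)] = 0.1250
  C_13 = (-0.05)(0.00) − (0.75)(-0.35) = 0.2625
  C_21 = −[(-0.15)(0.75) − (-0.10)(0.00)] = 0.1125
  C_22 = (0.55)(0.75) − (-0.10)(-0.35) = 0.3775
  C_23 = −[(0.55)(0.00) − (-0.15)(-0.35)] = 0.0525
  C_31 = (-0.15)(-0.25) − (-0.10)(0.75) = 0.1125
  C_32 = −[(0.55)(-0.25) − (-0.10)(-0.05)] = 0.1425
  C_33 = (0.55)(0.75) − (-0.15)(-0.05) = 0.4050
det(I−A) = Σ_j (I−A)_1j·C_1j = (0.55)(0.5625) + (-0.15)(0.1250) + (-0.10)(0.2625) = 0.264375
adj(I−A) = Cᵀ =
  [ 0.5625   0.1125   0.1125]
  [ 0.1250   0.3775   0.1425]
  [ 0.2625   0.0525   0.4050]
(I − A)⁻¹ = adj(I−A) / det(I−A) ≈
  [   2.1277     0.4255     0.4255]
  [   0.4728     1.4279     0.5390]
  [   0.9929     0.1986     1.5319]
The output multiplier for sector j is the column-j sum of the Leontief inverse (I − A)⁻¹ = adj(I−A) / det(I−A).
Column R of adj(I−A): (0.1125, 0.3775, 0.0525); det(I−A) = 0.264375.
m_R = (0.1125 + 0.3775 + 0.0525) / 0.264375 = 0.5425 / 0.264375 ≈ 2.052.

m_R = 2.052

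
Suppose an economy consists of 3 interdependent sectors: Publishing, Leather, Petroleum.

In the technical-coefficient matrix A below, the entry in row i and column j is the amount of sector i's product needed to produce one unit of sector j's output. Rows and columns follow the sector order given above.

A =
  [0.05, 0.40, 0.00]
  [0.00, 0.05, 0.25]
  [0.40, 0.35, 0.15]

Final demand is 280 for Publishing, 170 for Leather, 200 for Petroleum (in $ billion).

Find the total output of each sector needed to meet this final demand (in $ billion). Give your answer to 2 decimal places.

I − A =
  [   0.95    -0.40     0.00]
  [   0.00     0.95    -0.25]
  [  -0.40    -0.35     0.85]
Cofactors of I−A, C_ij = (−1)^(i+j)·(minor ij) (rows/columns in the sector order above):
  C_11 = (0.95)(0.85) − (-0.25)(-0.35) = 0.7200
  C_12 = −[(0.00)(0.85) − (-0.25)(-0.40)] = 0.1000
  C_13 = (0.00)(-0.35) − (0.95)(-0.40) = 0.3800
  C_21 = −[(-0.40)(0.85) − (0.00)(-0.35)] = 0.3400
  C_22 = (0.95)(0.85) − (0.00)(-0.40) = 0.8075
  C_23 = −[(0.95)(-0.35) − (-0.40)(-0.40)] = 0.4925
  C_31 = (-0.40)(-0.25) − (0.00)(0.95) = 0.1000
  C_32 = −[(0.95)(-0.25) − (0.00)(0.00)] = 0.2375
  C_33 = (0.95)(0.95) − (-0.40)(0.00) = 0.9025
det(I−A) = Σ_j (I−A)_1j·C_1j = (0.95)(0.7200) + (-0.40)(0.1000) + (0.00)(0.3800) = 0.6440
adj(I−A) = Cᵀ =
  [ 0.7200   0.3400   0.1000]
  [ 0.1000   0.8075   0.2375]
  [ 0.3800   0.4925   0.9025]
(I − A)⁻¹ = adj(I−A) / det(I−A) ≈
  [   1.1180     0.5280     0.1553]
  [   0.1553     1.2539     0.3688]
  [   0.5901     0.7648     1.4014]
x = (I − A)⁻¹ d = adj(I−A)·d / det(I−A), with det(I−A) = 0.6440:
  x_1 = (0.7200·280 + 0.3400·170 + 0.1000·200) / 0.6440 = 279.40 / 0.6440 ≈ 433.85
  x_2 = (0.1000·280 + 0.8075·170 + 0.2375·200) / 0.6440 = 212.775 / 0.6440 ≈ 330.40
  x_3 = (0.3800·280 + 0.4925·170 + 0.9025·200) / 0.6440 = 370.625 / 0.6440 ≈ 575.50

x_1 = 433.85, x_2 = 330.40, x_3 = 575.50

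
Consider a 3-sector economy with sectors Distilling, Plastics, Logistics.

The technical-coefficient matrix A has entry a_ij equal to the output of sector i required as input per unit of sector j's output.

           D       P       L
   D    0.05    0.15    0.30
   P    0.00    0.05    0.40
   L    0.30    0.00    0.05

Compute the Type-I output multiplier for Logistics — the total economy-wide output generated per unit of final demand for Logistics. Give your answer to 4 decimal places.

m_L = 2.1588

I − A =
  [   0.95    -0.15    -0.30]
  [   0.00     0.95    -0.40]
  [  -0.30     0.00     0.95]
Cofactors of I−A, C_ij = (−1)^(i+j)·(minor ij) (rows/columns in the sector order above):
  C_11 = (0.95)(0.95) − (-0.40)(0.00) = 0.9025
  C_12 = −[(0.00)(0.95) − (-0.40)(-0.30)] = 0.1200
  C_13 = (0.00)(0.00) − (0.95)(-0.30) = 0.2850
  C_21 = −[(-0.15)(0.95) − (-0.30)(0.00)] = 0.1425
  C_22 = (0.95)(0.95) − (-0.30)(-0.30) = 0.8125
  C_23 = −[(0.95)(0.00) − (-0.15)(-0.30)] = 0.0450
  C_31 = (-0.15)(-0.40) − (-0.30)(0.95) = 0.3450
  C_32 = −[(0.95)(-0.40) − (-0.30)(0.00)] = 0.3800
  C_33 = (0.95)(0.95) − (-0.15)(0.00) = 0.9025
det(I−A) = Σ_j (I−A)_1j·C_1j = (0.95)(0.9025) + (-0.15)(0.1200) + (-0.30)(0.2850) = 0.753875
adj(I−A) = Cᵀ =
  [ 0.9025   0.1425   0.3450]
  [ 0.1200   0.8125   0.3800]
  [ 0.2850   0.0450   0.9025]
(I − A)⁻¹ = adj(I−A) / det(I−A) ≈
  [   1.19715     0.18902     0.45764]
  [   0.15918     1.07776     0.50406]
  [   0.37805     0.05969     1.19715]
The output multiplier for sector j is the column-j sum of the Leontief inverse (I − A)⁻¹ = adj(I−A) / det(I−A).
Column L of adj(I−A): (0.3450, 0.3800, 0.9025); det(I−A) = 0.753875.
m_L = (0.3450 + 0.3800 + 0.9025) / 0.753875 = 1.6275 / 0.753875 ≈ 2.1588.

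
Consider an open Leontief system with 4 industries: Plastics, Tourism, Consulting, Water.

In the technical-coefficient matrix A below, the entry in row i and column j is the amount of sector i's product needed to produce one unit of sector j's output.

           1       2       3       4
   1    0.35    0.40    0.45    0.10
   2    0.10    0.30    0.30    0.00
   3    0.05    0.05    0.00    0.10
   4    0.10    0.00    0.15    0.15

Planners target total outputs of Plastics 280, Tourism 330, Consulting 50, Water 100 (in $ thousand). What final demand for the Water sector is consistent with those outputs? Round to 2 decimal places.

I − A =
  [   0.65    -0.40    -0.45    -0.10]
  [  -0.10     0.70    -0.30     0.00]
  [  -0.05    -0.05     1.00    -0.10]
  [  -0.10     0.00    -0.15     0.85]
d = (I − A) x:
  d_1 = (+0.65)·280 + (-0.40)·330 + (-0.45)·50 + (-0.10)·100 = 17.50
  d_2 = (-0.10)·280 + (+0.70)·330 + (-0.30)·50 + (+0.00)·100 = 188.00
  d_3 = (-0.05)·280 + (-0.05)·330 + (+1.00)·50 + (-0.10)·100 = 9.50
  d_4 = (-0.10)·280 + (+0.00)·330 + (-0.15)·50 + (+0.85)·100 = 49.50

d_4 = 49.50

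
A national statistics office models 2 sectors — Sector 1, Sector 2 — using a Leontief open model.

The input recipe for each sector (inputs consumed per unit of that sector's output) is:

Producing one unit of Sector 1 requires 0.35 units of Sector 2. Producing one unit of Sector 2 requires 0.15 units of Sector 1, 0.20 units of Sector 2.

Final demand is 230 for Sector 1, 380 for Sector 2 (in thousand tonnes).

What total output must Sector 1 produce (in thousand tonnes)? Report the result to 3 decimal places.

x_1 = 322.408

I − A =
  [   1.00    -0.15]
  [  -0.35     0.80]
det(I−A) = (1.00)(0.80) − (-0.15)(-0.35) = 0.7475
adj(I−A) = [[0.80, 0.15], [0.35, 1.00]]
(I − A)⁻¹ = adj(I−A) / det(I−A) ≈
  [   1.0702     0.2007]
  [   0.4682     1.3378]
x = (I − A)⁻¹ d = adj(I−A)·d / det(I−A), with det(I−A) = 0.7475:
  x_1 = (0.80·230 + 0.15·380) / 0.7475 = 241.00 / 0.7475 ≈ 322.408
  x_2 = (0.35·230 + 1.00·380) / 0.7475 = 460.50 / 0.7475 ≈ 616.054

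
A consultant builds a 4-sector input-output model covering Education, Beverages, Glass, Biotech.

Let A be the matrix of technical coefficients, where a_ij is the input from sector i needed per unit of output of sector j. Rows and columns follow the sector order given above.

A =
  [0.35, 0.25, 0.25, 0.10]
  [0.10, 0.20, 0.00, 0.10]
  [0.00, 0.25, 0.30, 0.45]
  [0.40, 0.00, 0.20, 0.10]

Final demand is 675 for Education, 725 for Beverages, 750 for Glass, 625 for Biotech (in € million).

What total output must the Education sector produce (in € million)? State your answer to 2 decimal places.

x_1 = 3617.16

I − A =
  [   0.65    -0.25    -0.25    -0.10]
  [  -0.10     0.80     0.00    -0.10]
  [   0.00    -0.25     0.70    -0.45]
  [  -0.40     0.00    -0.20     0.90]
Compute the cofactors C_ij = (−1)^(i+j)·(3×3 minor ij) of I−A; the adjugate is their transpose:
adj(I−A) = Cᵀ =
  [ 0.42700   0.19625   0.20100   0.16975]
  [ 0.08200   0.27800   0.04750   0.06375]
  [ 0.17650   0.18125   0.40350   0.24150]
  [ 0.22900   0.12750   0.17900   0.34025]
det(I−A) = Σ_j (I−A)_1j·C_1j = (0.65)(0.42700) + (-0.25)(0.08200) + (-0.25)(0.17650) + (-0.10)(0.22900) = 0.190025
(I − A)⁻¹ = adj(I−A) / det(I−A) ≈
  [   2.2471     1.0328     1.0578     0.8933]
  [   0.4315     1.4630     0.2500     0.3355]
  [   0.9288     0.9538     2.1234     1.2709]
  [   1.2051     0.6710     0.9420     1.7906]
x = (I − A)⁻¹ d = adj(I−A)·d / det(I−A), with det(I−A) = 0.190025:
  x_1 = (0.42700·675 + 0.19625·725 + 0.20100·750 + 0.16975·625) / 0.190025 = 687.35 / 0.190025 ≈ 3617.16
  x_2 = (0.08200·675 + 0.27800·725 + 0.04750·750 + 0.06375·625) / 0.190025 = 332.36875 / 0.190025 ≈ 1749.08
  x_3 = (0.17650·675 + 0.18125·725 + 0.40350·750 + 0.24150·625) / 0.190025 = 704.10625 / 0.190025 ≈ 3705.33
  x_4 = (0.22900·675 + 0.12750·725 + 0.17900·750 + 0.34025·625) / 0.190025 = 593.91875 / 0.190025 ≈ 3125.48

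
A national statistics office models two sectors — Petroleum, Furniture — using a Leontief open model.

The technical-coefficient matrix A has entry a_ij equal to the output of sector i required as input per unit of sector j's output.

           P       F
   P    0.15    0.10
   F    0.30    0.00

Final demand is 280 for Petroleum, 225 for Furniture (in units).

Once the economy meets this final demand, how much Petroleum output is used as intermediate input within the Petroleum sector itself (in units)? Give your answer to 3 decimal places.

I − A =
  [   0.85    -0.10]
  [  -0.30     1.00]
det(I−A) = (0.85)(1.00) − (-0.10)(-0.30) = 0.8200
adj(I−A) = [[1.00, 0.10], [0.30, 0.85]]
(I − A)⁻¹ = adj(I−A) / det(I−A) ≈
  [   1.2195     0.1220]
  [   0.3659     1.0366]
First solve x = (I − A)⁻¹ d = adj(I−A)·d / det(I−A); in particular x_P = (1.00·280 + 0.10·225) / 0.8200 = 302.50 / 0.8200 ≈ 368.90244.
Intermediate flow from P to P: z_PP = a_PP · x_P = 0.15 × 302.50 / 0.8200 = 45.375 / 0.8200 ≈ 55.335.

z_PP = 55.335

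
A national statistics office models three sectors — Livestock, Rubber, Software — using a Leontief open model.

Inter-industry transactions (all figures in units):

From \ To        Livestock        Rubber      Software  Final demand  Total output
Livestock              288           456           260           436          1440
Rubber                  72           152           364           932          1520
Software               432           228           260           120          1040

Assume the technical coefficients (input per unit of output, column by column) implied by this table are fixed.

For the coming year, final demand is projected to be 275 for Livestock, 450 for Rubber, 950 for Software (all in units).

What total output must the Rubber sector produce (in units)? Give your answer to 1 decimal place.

Technical coefficients a_ij = z_ij / X_j:
  a_11 = 288/1440 = 0.20, a_21 = 72/1440 = 0.05, a_31 = 432/1440 = 0.30
  a_12 = 456/1520 = 0.30, a_22 = 152/1520 = 0.10, a_32 = 228/1520 = 0.15
  a_13 = 260/1040 = 0.25, a_23 = 364/1040 = 0.35, a_33 = 260/1040 = 0.25
I − A =
  [   0.80    -0.30    -0.25]
  [  -0.05     0.90    -0.35]
  [  -0.30    -0.15     0.75]
Cofactors of I−A, C_ij = (−1)^(i+j)·(minor ij) (rows/columns in the sector order above):
  C_11 = (0.90)(0.75) − (-0.35)(-0.15) = 0.6225
  C_12 = −[(-0.05)(0.75) − (-0.35)(-0.30)] = 0.1425
  C_13 = (-0.05)(-0.15) − (0.90)(-0.30) = 0.2775
  C_21 = −[(-0.30)(0.75) − (-0.25)(-0.15)] = 0.2625
  C_22 = (0.80)(0.75) − (-0.25)(-0.30) = 0.5250
  C_23 = −[(0.80)(-0.15) − (-0.30)(-0.30)] = 0.2100
  C_31 = (-0.30)(-0.35) − (-0.25)(0.90) = 0.3300
  C_32 = −[(0.80)(-0.35) − (-0.25)(-0.05)] = 0.2925
  C_33 = (0.80)(0.90) − (-0.30)(-0.05) = 0.7050
det(I−A) = Σ_j (I−A)_1j·C_1j = (0.80)(0.6225) + (-0.30)(0.1425) + (-0.25)(0.2775) = 0.385875
adj(I−A) = Cᵀ =
  [ 0.6225   0.2625   0.3300]
  [ 0.1425   0.5250   0.2925]
  [ 0.2775   0.2100   0.7050]
(I − A)⁻¹ = adj(I−A) / det(I−A) ≈
  [   1.6132     0.6803     0.8552]
  [   0.3693     1.3605     0.7580]
  [   0.7191     0.5442     1.8270]
x = (I − A)⁻¹ d = adj(I−A)·d / det(I−A), with det(I−A) = 0.385875:
  x_1 = (0.6225·275 + 0.2625·450 + 0.3300·950) / 0.385875 = 602.8125 / 0.385875 ≈ 1562.2
  x_2 = (0.1425·275 + 0.5250·450 + 0.2925·950) / 0.385875 = 553.3125 / 0.385875 ≈ 1433.9
  x_3 = (0.2775·275 + 0.2100·450 + 0.7050·950) / 0.385875 = 840.5625 / 0.385875 ≈ 2178.3

x_2 = 1433.9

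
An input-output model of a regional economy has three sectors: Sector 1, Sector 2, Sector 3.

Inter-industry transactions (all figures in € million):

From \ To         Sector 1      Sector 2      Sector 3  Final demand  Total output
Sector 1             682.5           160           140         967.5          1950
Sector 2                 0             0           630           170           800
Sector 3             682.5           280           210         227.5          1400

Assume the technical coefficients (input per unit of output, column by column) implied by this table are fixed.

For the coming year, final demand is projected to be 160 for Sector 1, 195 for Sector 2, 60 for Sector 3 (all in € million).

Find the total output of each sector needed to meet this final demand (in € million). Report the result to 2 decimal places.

Technical coefficients a_ij = z_ij / X_j:
  a_11 = 682.5/1950 = 0.35, a_21 = 0/1950 = 0.00, a_31 = 682.5/1950 = 0.35
  a_12 = 160/800 = 0.20, a_22 = 0/800 = 0.00, a_32 = 280/800 = 0.35
  a_13 = 140/1400 = 0.10, a_23 = 630/1400 = 0.45, a_33 = 210/1400 = 0.15
I − A =
  [   0.65    -0.20    -0.10]
  [   0.00     1.00    -0.45]
  [  -0.35    -0.35     0.85]
Cofactors of I−A, C_ij = (−1)^(i+j)·(minor ij) (rows/columns in the sector order above):
  C_11 = (1.00)(0.85) − (-0.45)(-0.35) = 0.6925
  C_12 = −[(0.00)(0.85) − (-0.45)(-0.35)] = 0.1575
  C_13 = (0.00)(-0.35) − (1.00)(-0.35) = 0.3500
  C_21 = −[(-0.20)(0.85) − (-0.10)(-0.35)] = 0.2050
  C_22 = (0.65)(0.85) − (-0.10)(-0.35) = 0.5175
  C_23 = −[(0.65)(-0.35) − (-0.20)(-0.35)] = 0.2975
  C_31 = (-0.20)(-0.45) − (-0.10)(1.00) = 0.1900
  C_32 = −[(0.65)(-0.45) − (-0.10)(0.00)] = 0.2925
  C_33 = (0.65)(1.00) − (-0.20)(0.00) = 0.6500
det(I−A) = Σ_j (I−A)_1j·C_1j = (0.65)(0.6925) + (-0.20)(0.1575) + (-0.10)(0.3500) = 0.383625
adj(I−A) = Cᵀ =
  [ 0.6925   0.2050   0.1900]
  [ 0.1575   0.5175   0.2925]
  [ 0.3500   0.2975   0.6500]
(I − A)⁻¹ = adj(I−A) / det(I−A) ≈
  [   1.8051     0.5344     0.4953]
  [   0.4106     1.3490     0.7625]
  [   0.9123     0.7755     1.6944]
x = (I − A)⁻¹ d = adj(I−A)·d / det(I−A), with det(I−A) = 0.383625:
  x_1 = (0.6925·160 + 0.2050·195 + 0.1900·60) / 0.383625 = 162.175 / 0.383625 ≈ 422.74
  x_2 = (0.1575·160 + 0.5175·195 + 0.2925·60) / 0.383625 = 143.6625 / 0.383625 ≈ 374.49
  x_3 = (0.3500·160 + 0.2975·195 + 0.6500·60) / 0.383625 = 153.0125 / 0.383625 ≈ 398.86

x_1 = 422.74, x_2 = 374.49, x_3 = 398.86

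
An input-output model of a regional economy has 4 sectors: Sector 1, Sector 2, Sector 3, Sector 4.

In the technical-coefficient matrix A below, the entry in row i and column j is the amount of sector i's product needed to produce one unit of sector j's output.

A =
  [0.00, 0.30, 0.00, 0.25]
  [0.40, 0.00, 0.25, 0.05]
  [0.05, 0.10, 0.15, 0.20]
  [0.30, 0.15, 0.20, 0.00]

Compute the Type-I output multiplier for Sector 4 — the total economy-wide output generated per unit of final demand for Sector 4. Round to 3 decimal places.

I − A =
  [   1.00    -0.30     0.00    -0.25]
  [  -0.40     1.00    -0.25    -0.05]
  [  -0.05    -0.10     0.85    -0.20]
  [  -0.30    -0.15    -0.20     1.00]
Compute the cofactors C_ij = (−1)^(i+j)·(3×3 minor ij) of I−A; the adjugate is their transpose:
adj(I−A) = Cᵀ =
  [ 0.770125   0.279875   0.137375   0.234000]
  [ 0.364750   0.743750   0.261250   0.180625]
  [ 0.163125   0.157375   0.778000   0.204250]
  [ 0.318375   0.227000   0.236000   0.719250]
det(I−A) = Σ_j (I−A)_1j·C_1j = (1.00)(0.770125) + (-0.30)(0.364750) + (0.00)(0.163125) + (-0.25)(0.318375) = 0.58110625
(I − A)⁻¹ = adj(I−A) / det(I−A) ≈
  [   1.3253     0.4816     0.2364     0.4027]
  [   0.6277     1.2799     0.4496     0.3108]
  [   0.2807     0.2708     1.3388     0.3515]
  [   0.5479     0.3906     0.4061     1.2377]
The output multiplier for sector j is the column-j sum of the Leontief inverse (I − A)⁻¹ = adj(I−A) / det(I−A).
Column 4 of adj(I−A): (0.234000, 0.180625, 0.204250, 0.719250); det(I−A) = 0.58110625.
m_4 = (0.234000 + 0.180625 + 0.204250 + 0.719250) / 0.58110625 = 1.338125 / 0.58110625 ≈ 2.303.

m_4 = 2.303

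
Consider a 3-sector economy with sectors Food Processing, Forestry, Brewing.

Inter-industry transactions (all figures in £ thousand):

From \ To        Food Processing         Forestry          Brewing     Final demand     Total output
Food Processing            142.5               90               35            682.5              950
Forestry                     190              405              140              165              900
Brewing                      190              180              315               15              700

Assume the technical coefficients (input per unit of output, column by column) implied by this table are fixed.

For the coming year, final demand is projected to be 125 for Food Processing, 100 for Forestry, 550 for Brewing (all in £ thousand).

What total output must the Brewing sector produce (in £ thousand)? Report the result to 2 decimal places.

Technical coefficients a_ij = z_ij / X_j:
  a_11 = 142.5/950 = 0.15, a_21 = 190/950 = 0.20, a_31 = 190/950 = 0.20
  a_12 = 90/900 = 0.10, a_22 = 405/900 = 0.45, a_32 = 180/900 = 0.20
  a_13 = 35/700 = 0.05, a_23 = 140/700 = 0.20, a_33 = 315/700 = 0.45
I − A =
  [   0.85    -0.10    -0.05]
  [  -0.20     0.55    -0.20]
  [  -0.20    -0.20     0.55]
Cofactors of I−A, C_ij = (−1)^(i+j)·(minor ij) (rows/columns in the sector order above):
  C_11 = (0.55)(0.55) − (-0.20)(-0.20) = 0.2625
  C_12 = −[(-0.20)(0.55) − (-0.20)(-0.20)] = 0.1500
  C_13 = (-0.20)(-0.20) − (0.55)(-0.20) = 0.1500
  C_21 = −[(-0.10)(0.55) − (-0.05)(-0.20)] = 0.0650
  C_22 = (0.85)(0.55) − (-0.05)(-0.20) = 0.4575
  C_23 = −[(0.85)(-0.20) − (-0.10)(-0.20)] = 0.1900
  C_31 = (-0.10)(-0.20) − (-0.05)(0.55) = 0.0475
  C_32 = −[(0.85)(-0.20) − (-0.05)(-0.20)] = 0.1800
  C_33 = (0.85)(0.55) − (-0.10)(-0.20) = 0.4475
det(I−A) = Σ_j (I−A)_1j·C_1j = (0.85)(0.2625) + (-0.10)(0.1500) + (-0.05)(0.1500) = 0.200625
adj(I−A) = Cᵀ =
  [ 0.2625   0.0650   0.0475]
  [ 0.1500   0.4575   0.1800]
  [ 0.1500   0.1900   0.4475]
(I − A)⁻¹ = adj(I−A) / det(I−A) ≈
  [   1.3084     0.3240     0.2368]
  [   0.7477     2.2804     0.8972]
  [   0.7477     0.9470     2.2305]
x = (I − A)⁻¹ d = adj(I−A)·d / det(I−A), with det(I−A) = 0.200625:
  x_1 = (0.2625·125 + 0.0650·100 + 0.0475·550) / 0.200625 = 65.4375 / 0.200625 ≈ 326.17
  x_2 = (0.1500·125 + 0.4575·100 + 0.1800·550) / 0.200625 = 163.50 / 0.200625 ≈ 814.95
  x_3 = (0.1500·125 + 0.1900·100 + 0.4475·550) / 0.200625 = 283.875 / 0.200625 ≈ 1414.95

x_3 = 1414.95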